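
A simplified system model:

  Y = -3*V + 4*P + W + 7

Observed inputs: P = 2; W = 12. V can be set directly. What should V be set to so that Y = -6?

V = 11

Substituting into the Y equation gives Y = -3*V + 27.
Solve -3*V + 27 = -6: V = (-6 - 27) / -3 = 11.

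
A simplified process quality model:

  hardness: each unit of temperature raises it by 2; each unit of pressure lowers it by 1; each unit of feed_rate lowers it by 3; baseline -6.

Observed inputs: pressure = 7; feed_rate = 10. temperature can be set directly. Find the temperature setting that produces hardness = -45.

temperature = -1

Substituting into the hardness equation gives hardness = 2*temperature - 43.
Solve 2*temperature - 43 = -45: temperature = (-45 + 43) / 2 = -1.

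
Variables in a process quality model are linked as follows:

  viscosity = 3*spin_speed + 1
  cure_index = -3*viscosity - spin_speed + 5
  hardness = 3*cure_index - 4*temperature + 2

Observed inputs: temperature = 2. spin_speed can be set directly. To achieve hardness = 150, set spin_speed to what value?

Substituting into the cure_index equation gives cure_index = -10*spin_speed + 2.
Substituting into the hardness equation gives hardness = -30*spin_speed.
Solve -30*spin_speed = 150: spin_speed = 150 / -30 = -5.

spin_speed = -5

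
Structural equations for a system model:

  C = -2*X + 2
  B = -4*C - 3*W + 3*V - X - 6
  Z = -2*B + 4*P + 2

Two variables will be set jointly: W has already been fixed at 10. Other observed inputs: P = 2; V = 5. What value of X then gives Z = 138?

X = -5

With W held at 10:
Substituting into the B equation gives B = 7*X - 29.
Substituting into the Z equation gives Z = -14*X + 68.
Solve -14*X + 68 = 138: X = (138 - 68) / -14 = -5.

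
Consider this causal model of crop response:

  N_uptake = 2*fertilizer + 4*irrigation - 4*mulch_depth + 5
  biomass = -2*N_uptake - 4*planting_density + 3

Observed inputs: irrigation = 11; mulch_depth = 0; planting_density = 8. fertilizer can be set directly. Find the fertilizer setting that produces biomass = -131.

fertilizer = 1

Substituting into the N_uptake equation gives N_uptake = 2*fertilizer + 49.
Substituting into the biomass equation gives biomass = -4*fertilizer - 127.
Solve -4*fertilizer - 127 = -131: fertilizer = (-131 + 127) / -4 = 1.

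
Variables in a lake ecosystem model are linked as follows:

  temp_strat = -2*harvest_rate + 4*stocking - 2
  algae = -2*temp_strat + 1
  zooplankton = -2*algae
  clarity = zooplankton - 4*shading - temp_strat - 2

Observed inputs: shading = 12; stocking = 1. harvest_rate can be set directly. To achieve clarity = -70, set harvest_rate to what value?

Substituting into the temp_strat equation gives temp_strat = -2*harvest_rate + 2.
Substituting into the algae equation gives algae = 4*harvest_rate - 3.
zooplankton becomes -8*harvest_rate + 6.
Substituting into the clarity equation gives clarity = -6*harvest_rate - 46.
Solve -6*harvest_rate - 46 = -70: harvest_rate = (-70 + 46) / -6 = 4.

harvest_rate = 4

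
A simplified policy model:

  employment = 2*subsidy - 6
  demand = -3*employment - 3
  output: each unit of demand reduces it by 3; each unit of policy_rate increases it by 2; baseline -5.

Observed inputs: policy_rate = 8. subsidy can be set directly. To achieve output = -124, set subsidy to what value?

Substituting into the demand equation gives demand = -6*subsidy + 15.
output becomes 18*subsidy - 34.
Solve 18*subsidy - 34 = -124: subsidy = (-124 + 34) / 18 = -5.

subsidy = -5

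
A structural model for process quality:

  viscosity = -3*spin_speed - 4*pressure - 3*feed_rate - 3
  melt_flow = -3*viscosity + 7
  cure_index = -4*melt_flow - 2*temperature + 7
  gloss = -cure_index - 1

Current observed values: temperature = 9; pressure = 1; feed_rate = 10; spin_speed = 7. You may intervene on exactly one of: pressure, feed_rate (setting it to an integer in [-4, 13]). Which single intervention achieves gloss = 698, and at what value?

Intervening on pressure: gloss = 48*pressure + 686. Reaching 698 requires pressure = 1/4, not an integer.
Intervening on feed_rate: with other inputs at their observed values, gloss = 36*feed_rate + 374. Solving for 698 gives feed_rate = 9, within [-4, 13].

set feed_rate = 9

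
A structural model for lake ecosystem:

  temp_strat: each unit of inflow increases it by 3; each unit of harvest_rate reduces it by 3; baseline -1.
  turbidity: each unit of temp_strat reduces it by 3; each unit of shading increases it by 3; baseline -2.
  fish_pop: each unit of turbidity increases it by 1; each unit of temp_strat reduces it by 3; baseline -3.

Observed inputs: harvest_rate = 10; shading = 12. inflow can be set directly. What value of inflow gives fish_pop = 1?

Substituting into the temp_strat equation gives temp_strat = 3*inflow - 31.
Substituting into the turbidity equation gives turbidity = -9*inflow + 127.
fish_pop becomes -18*inflow + 217.
Solve -18*inflow + 217 = 1: inflow = (1 - 217) / -18 = 12.

inflow = 12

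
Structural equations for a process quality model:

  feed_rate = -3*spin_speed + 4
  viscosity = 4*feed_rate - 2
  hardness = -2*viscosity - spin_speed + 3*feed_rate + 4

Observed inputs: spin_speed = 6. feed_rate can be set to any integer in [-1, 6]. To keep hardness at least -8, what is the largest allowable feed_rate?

Intervening on feed_rate fixes its value directly, overriding its dependence on spin_speed.
Substituting into the hardness equation gives hardness = -5*feed_rate + 2.
Require -5*feed_rate + 2 ≥ -8, so feed_rate ≤ 2.
The largest integer in [-1, 6] satisfying this is 2.

feed_rate = 2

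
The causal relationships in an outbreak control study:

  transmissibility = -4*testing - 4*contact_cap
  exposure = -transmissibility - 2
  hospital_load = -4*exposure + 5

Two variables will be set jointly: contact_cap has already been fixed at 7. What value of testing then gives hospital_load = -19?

With contact_cap held at 7:
Substituting into the transmissibility equation gives transmissibility = -4*testing - 28.
Substituting into the exposure equation gives exposure = 4*testing + 26.
Substituting into the hospital_load equation gives hospital_load = -16*testing - 99.
Solve -16*testing - 99 = -19: testing = (-19 + 99) / -16 = -5.

testing = -5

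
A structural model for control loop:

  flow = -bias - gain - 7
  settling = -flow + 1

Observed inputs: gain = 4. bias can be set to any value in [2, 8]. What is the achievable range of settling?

Substituting into the flow equation gives flow = -bias - 11.
This gives settling = bias + 12.
Linear in bias, so extremes are at the endpoints: bias = 2 gives settling = 14; bias = 8 gives settling = 20.

14 to 20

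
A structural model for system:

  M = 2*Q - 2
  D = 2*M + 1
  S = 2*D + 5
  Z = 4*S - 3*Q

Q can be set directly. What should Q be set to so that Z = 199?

Q = 7

Substituting into the D equation gives D = 4*Q - 3.
So S = 8*Q - 1.
Substituting into the Z equation gives Z = 29*Q - 4.
Solve 29*Q - 4 = 199: Q = (199 + 4) / 29 = 7.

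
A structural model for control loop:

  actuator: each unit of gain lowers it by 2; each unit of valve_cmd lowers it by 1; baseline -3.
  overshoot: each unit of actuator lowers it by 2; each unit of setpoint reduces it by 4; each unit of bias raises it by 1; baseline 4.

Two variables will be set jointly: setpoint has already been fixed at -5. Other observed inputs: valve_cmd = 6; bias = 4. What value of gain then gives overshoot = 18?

gain = -7

With setpoint held at -5:
Substituting into the actuator equation gives actuator = -2*gain - 9.
This gives overshoot = 4*gain + 46.
Solve 4*gain + 46 = 18: gain = (18 - 46) / 4 = -7.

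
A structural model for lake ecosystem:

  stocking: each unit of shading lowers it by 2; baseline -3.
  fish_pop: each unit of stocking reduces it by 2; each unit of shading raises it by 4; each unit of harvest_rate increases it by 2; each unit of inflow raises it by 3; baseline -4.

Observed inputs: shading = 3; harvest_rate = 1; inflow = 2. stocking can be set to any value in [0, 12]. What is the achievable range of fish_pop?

-8 to 16

Intervening on stocking fixes its value directly, overriding its dependence on shading.
Substituting into the fish_pop equation gives fish_pop = -2*stocking + 16.
Linear in stocking, so extremes are at the endpoints: stocking = 0 gives fish_pop = 16; stocking = 12 gives fish_pop = -8.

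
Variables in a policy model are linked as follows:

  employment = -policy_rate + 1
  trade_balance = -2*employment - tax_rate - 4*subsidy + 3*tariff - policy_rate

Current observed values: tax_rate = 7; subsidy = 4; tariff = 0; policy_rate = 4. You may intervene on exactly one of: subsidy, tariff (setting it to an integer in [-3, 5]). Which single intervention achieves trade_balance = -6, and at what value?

Intervening on subsidy: trade_balance = -4*subsidy - 5. Reaching -6 requires subsidy = 1/4, not an integer.
Intervening on tariff: with other inputs at their observed values, trade_balance = 3*tariff - 21. Solving for -6 gives tariff = 5, within [-3, 5].

set tariff = 5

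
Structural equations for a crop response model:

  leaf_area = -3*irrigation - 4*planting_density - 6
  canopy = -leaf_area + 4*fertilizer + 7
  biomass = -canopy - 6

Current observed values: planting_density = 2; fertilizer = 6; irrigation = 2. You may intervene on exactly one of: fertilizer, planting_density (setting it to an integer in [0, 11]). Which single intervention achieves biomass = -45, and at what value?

set fertilizer = 3

Intervening on fertilizer: with other inputs at their observed values, biomass = -4*fertilizer - 33. Solving for -45 gives fertilizer = 3, within [0, 11].
Intervening on planting_density: biomass = -4*planting_density - 49. Reaching -45 requires planting_density = -1, outside [0, 11].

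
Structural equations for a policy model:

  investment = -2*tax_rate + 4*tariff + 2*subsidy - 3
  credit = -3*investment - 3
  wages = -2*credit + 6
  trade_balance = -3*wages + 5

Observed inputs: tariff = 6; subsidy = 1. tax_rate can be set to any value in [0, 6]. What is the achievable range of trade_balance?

Substituting into the investment equation gives investment = -2*tax_rate + 23.
Substituting into the credit equation gives credit = 6*tax_rate - 72.
wages becomes -12*tax_rate + 150.
Substituting into the trade_balance equation gives trade_balance = 36*tax_rate - 445.
Linear in tax_rate, so extremes are at the endpoints: tax_rate = 0 gives trade_balance = -445; tax_rate = 6 gives trade_balance = -229.

-445 to -229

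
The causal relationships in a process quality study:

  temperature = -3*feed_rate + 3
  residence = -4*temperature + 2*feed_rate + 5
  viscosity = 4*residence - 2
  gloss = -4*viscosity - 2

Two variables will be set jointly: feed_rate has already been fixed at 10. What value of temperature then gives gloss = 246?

temperature = 10

With feed_rate held at 10:
Intervening on temperature fixes its value directly, overriding its dependence on feed_rate.
Substituting into the residence equation gives residence = -4*temperature + 25.
Substituting into the viscosity equation gives viscosity = -16*temperature + 98.
gloss becomes 64*temperature - 394.
Solve 64*temperature - 394 = 246: temperature = (246 + 394) / 64 = 10.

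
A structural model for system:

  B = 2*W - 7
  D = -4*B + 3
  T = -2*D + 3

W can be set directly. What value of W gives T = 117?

Substituting into the D equation gives D = -8*W + 31.
Substituting into the T equation gives T = 16*W - 59.
Solve 16*W - 59 = 117: W = (117 + 59) / 16 = 11.

W = 11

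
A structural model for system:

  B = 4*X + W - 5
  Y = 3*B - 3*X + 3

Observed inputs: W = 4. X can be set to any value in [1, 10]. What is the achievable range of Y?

Substituting into the B equation gives B = 4*X - 1.
Y becomes 9*X.
Linear in X, so extremes are at the endpoints: X = 1 gives Y = 9; X = 10 gives Y = 90.

9 to 90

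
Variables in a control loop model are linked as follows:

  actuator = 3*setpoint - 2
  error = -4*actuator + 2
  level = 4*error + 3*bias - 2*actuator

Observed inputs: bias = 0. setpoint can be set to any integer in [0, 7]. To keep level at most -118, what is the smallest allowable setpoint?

Substituting into the error equation gives error = -12*setpoint + 10.
This gives level = -54*setpoint + 44.
Require -54*setpoint + 44 ≤ -118, so setpoint ≥ 3.
The smallest integer in [0, 7] satisfying this is 3.

setpoint = 3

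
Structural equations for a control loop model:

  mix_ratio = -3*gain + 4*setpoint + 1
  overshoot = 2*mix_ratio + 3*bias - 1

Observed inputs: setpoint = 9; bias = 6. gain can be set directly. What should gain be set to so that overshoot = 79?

gain = 2

Substituting into the mix_ratio equation gives mix_ratio = -3*gain + 37.
Substituting into the overshoot equation gives overshoot = -6*gain + 91.
Solve -6*gain + 91 = 79: gain = (79 - 91) / -6 = 2.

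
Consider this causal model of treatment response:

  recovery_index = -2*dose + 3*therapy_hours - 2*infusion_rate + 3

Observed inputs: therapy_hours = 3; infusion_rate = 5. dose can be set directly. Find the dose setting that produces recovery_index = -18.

Substituting into the recovery_index equation gives recovery_index = -2*dose + 2.
Solve -2*dose + 2 = -18: dose = (-18 - 2) / -2 = 10.

dose = 10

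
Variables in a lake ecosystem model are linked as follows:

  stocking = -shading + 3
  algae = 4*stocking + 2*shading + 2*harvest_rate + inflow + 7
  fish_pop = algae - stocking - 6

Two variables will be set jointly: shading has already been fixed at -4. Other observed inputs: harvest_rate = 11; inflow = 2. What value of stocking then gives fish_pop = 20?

With shading held at -4:
Intervening on stocking fixes its value directly, overriding its dependence on shading.
Substituting into the algae equation gives algae = 4*stocking + 23.
So fish_pop = 3*stocking + 17.
Solve 3*stocking + 17 = 20: stocking = (20 - 17) / 3 = 1.

stocking = 1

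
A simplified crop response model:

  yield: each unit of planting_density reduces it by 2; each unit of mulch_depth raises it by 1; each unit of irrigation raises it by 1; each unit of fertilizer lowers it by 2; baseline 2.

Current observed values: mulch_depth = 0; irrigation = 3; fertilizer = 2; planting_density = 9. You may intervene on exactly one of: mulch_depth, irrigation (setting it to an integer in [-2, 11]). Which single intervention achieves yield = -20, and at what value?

set irrigation = 0

Intervening on mulch_depth: yield = mulch_depth - 17. Reaching -20 requires mulch_depth = -3, outside [-2, 11].
Intervening on irrigation: with other inputs at their observed values, yield = irrigation - 20. Solving for -20 gives irrigation = 0, within [-2, 11].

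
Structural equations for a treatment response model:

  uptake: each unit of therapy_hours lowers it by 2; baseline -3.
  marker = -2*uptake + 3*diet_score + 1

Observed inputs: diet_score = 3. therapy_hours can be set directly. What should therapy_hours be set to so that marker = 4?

Substituting into the marker equation gives marker = 4*therapy_hours + 16.
Solve 4*therapy_hours + 16 = 4: therapy_hours = (4 - 16) / 4 = -3.

therapy_hours = -3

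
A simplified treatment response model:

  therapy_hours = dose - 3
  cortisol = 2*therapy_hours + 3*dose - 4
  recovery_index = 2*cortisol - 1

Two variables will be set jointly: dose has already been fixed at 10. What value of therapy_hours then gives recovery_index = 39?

With dose held at 10:
Intervening on therapy_hours fixes its value directly, overriding its dependence on dose.
Substituting into the cortisol equation gives cortisol = 2*therapy_hours + 26.
Substituting into the recovery_index equation gives recovery_index = 4*therapy_hours + 51.
Solve 4*therapy_hours + 51 = 39: therapy_hours = (39 - 51) / 4 = -3.

therapy_hours = -3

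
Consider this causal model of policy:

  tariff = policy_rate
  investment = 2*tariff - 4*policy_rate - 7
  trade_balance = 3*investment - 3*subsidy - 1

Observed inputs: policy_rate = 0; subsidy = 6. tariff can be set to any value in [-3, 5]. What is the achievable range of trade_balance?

Intervening on tariff fixes its value directly, overriding its dependence on policy_rate.
Substituting into the investment equation gives investment = 2*tariff - 7.
trade_balance becomes 6*tariff - 40.
Linear in tariff, so extremes are at the endpoints: tariff = -3 gives trade_balance = -58; tariff = 5 gives trade_balance = -10.

-58 to -10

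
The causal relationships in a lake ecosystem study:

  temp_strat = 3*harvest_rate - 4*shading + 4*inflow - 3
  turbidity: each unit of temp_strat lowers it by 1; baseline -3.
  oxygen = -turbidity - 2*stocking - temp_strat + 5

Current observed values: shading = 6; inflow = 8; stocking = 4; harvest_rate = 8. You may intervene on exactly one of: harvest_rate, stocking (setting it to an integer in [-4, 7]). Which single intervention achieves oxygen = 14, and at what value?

Intervening on harvest_rate: the paths from harvest_rate to oxygen cancel (net effect zero), leaving oxygen = 0; 14 is unreachable this way.
Intervening on stocking: with other inputs at their observed values, oxygen = -2*stocking + 8. Solving for 14 gives stocking = -3, within [-4, 7].

set stocking = -3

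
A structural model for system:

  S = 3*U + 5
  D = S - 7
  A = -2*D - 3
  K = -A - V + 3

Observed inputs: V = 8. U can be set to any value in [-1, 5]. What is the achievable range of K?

Substituting into the D equation gives D = 3*U - 2.
A becomes -6*U + 1.
This gives K = 6*U - 6.
Linear in U, so extremes are at the endpoints: U = -1 gives K = -12; U = 5 gives K = 24.

-12 to 24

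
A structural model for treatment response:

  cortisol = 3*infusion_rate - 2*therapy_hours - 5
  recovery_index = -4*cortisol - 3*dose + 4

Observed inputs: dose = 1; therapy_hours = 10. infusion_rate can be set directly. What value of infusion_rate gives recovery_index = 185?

Substituting into the cortisol equation gives cortisol = 3*infusion_rate - 25.
So recovery_index = -12*infusion_rate + 101.
Solve -12*infusion_rate + 101 = 185: infusion_rate = (185 - 101) / -12 = -7.

infusion_rate = -7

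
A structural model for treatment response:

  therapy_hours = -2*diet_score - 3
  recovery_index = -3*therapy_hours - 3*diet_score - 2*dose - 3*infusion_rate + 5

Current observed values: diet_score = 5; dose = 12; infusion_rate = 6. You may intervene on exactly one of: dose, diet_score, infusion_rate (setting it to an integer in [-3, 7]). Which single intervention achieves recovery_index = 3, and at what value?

Intervening on dose: with other inputs at their observed values, recovery_index = -2*dose + 11. Solving for 3 gives dose = 4, within [-3, 7].
Intervening on diet_score: recovery_index = 3*diet_score - 28. Reaching 3 requires diet_score = 31/3, not an integer.
Intervening on infusion_rate: recovery_index = -3*infusion_rate + 5. Reaching 3 requires infusion_rate = 2/3, not an integer.

set dose = 4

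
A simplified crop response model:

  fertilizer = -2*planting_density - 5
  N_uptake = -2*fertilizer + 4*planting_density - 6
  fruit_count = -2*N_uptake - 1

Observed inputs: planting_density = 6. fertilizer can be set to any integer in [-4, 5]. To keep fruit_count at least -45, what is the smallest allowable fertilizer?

fertilizer = -2

Intervening on fertilizer fixes its value directly, overriding its dependence on planting_density.
Substituting into the N_uptake equation gives N_uptake = -2*fertilizer + 18.
Substituting into the fruit_count equation gives fruit_count = 4*fertilizer - 37.
Require 4*fertilizer - 37 ≥ -45, so fertilizer ≥ -2.
The smallest integer in [-4, 5] satisfying this is -2.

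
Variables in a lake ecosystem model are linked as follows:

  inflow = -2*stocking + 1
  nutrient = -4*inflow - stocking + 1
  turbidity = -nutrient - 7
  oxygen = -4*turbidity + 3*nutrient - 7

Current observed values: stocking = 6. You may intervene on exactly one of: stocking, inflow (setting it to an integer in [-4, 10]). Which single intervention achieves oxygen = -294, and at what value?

Intervening on stocking: oxygen = 49*stocking. Reaching -294 requires stocking = -6, outside [-4, 10].
Intervening on inflow: with other inputs at their observed values, oxygen = -28*inflow - 14. Solving for -294 gives inflow = 10, within [-4, 10].

set inflow = 10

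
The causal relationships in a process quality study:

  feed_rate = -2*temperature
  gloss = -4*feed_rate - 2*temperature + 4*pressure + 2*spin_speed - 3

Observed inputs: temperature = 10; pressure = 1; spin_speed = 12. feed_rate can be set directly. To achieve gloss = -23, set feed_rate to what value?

feed_rate = 7

Intervening on feed_rate fixes its value directly, overriding its dependence on temperature.
Substituting into the gloss equation gives gloss = -4*feed_rate + 5.
Solve -4*feed_rate + 5 = -23: feed_rate = (-23 - 5) / -4 = 7.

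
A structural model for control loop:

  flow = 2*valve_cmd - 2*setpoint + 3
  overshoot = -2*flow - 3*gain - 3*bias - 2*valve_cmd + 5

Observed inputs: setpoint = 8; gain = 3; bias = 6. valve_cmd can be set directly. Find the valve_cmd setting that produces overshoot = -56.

valve_cmd = 10

Substituting into the flow equation gives flow = 2*valve_cmd - 13.
This gives overshoot = -6*valve_cmd + 4.
Solve -6*valve_cmd + 4 = -56: valve_cmd = (-56 - 4) / -6 = 10.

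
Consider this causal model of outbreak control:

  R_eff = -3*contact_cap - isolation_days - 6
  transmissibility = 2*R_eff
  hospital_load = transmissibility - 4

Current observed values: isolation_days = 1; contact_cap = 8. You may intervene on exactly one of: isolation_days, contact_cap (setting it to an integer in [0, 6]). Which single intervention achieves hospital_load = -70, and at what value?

Intervening on isolation_days: with other inputs at their observed values, hospital_load = -2*isolation_days - 64. Solving for -70 gives isolation_days = 3, within [0, 6].
Intervening on contact_cap: hospital_load = -6*contact_cap - 18. Reaching -70 requires contact_cap = 26/3, not an integer.

set isolation_days = 3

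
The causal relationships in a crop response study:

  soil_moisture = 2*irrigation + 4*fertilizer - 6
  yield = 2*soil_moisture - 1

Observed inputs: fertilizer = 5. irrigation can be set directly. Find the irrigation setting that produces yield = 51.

irrigation = 6

Substituting into the soil_moisture equation gives soil_moisture = 2*irrigation + 14.
Substituting into the yield equation gives yield = 4*irrigation + 27.
Solve 4*irrigation + 27 = 51: irrigation = (51 - 27) / 4 = 6.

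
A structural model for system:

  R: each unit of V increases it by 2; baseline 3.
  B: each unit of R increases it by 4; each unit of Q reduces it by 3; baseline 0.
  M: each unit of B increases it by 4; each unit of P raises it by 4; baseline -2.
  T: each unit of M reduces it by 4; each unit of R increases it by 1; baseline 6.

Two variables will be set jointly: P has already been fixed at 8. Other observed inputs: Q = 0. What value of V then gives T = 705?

V = -8

With P held at 8:
Substituting into the B equation gives B = 8*V + 12.
So M = 32*V + 78.
This gives T = -126*V - 303.
Solve -126*V - 303 = 705: V = (705 + 303) / -126 = -8.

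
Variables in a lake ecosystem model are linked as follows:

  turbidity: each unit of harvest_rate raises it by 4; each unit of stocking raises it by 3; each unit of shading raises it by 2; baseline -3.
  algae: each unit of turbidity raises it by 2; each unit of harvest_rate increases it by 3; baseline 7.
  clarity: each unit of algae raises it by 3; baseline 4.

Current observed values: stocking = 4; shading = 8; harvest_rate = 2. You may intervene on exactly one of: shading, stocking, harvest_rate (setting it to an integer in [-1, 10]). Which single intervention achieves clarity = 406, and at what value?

Intervening on shading: clarity = 12*shading + 145. Reaching 406 requires shading = 87/4, not an integer.
Intervening on stocking: clarity = 18*stocking + 169. Reaching 406 requires stocking = 79/6, not an integer.
Intervening on harvest_rate: with other inputs at their observed values, clarity = 33*harvest_rate + 175. Solving for 406 gives harvest_rate = 7, within [-1, 10].

set harvest_rate = 7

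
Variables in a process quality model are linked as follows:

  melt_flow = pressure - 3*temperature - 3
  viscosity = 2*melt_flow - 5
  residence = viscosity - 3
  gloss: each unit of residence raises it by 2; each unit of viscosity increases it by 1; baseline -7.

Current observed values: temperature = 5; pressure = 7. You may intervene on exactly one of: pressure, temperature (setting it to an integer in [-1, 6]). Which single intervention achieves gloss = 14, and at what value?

set temperature = -1

Intervening on pressure: gloss = 6*pressure - 136. Reaching 14 requires pressure = 25, outside [-1, 6].
Intervening on temperature: with other inputs at their observed values, gloss = -18*temperature - 4. Solving for 14 gives temperature = -1, within [-1, 6].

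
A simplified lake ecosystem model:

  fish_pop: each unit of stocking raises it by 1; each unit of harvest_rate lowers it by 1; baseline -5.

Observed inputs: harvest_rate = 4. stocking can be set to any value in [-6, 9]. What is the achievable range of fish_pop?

-15 to 0

Substituting into the fish_pop equation gives fish_pop = stocking - 9.
Linear in stocking, so extremes are at the endpoints: stocking = -6 gives fish_pop = -15; stocking = 9 gives fish_pop = 0.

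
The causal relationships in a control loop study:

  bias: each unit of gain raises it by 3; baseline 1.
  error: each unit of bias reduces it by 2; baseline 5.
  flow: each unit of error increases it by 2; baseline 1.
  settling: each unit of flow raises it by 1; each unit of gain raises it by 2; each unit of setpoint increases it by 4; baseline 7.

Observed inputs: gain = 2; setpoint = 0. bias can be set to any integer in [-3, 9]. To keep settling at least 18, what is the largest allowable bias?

bias = 1

Intervening on bias fixes its value directly, overriding its dependence on gain.
Substituting into the flow equation gives flow = -4*bias + 11.
settling becomes -4*bias + 22.
Require -4*bias + 22 ≥ 18, so bias ≤ 1.
The largest integer in [-3, 9] satisfying this is 1.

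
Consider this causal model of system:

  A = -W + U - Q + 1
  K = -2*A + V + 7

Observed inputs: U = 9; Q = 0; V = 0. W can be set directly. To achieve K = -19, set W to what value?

Substituting into the A equation gives A = -W + 10.
Substituting into the K equation gives K = 2*W - 13.
Solve 2*W - 13 = -19: W = (-19 + 13) / 2 = -3.

W = -3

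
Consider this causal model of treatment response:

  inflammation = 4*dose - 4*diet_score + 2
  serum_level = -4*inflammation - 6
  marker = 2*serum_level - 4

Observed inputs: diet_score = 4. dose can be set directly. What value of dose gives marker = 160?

Substituting into the inflammation equation gives inflammation = 4*dose - 14.
Substituting into the serum_level equation gives serum_level = -16*dose + 50.
So marker = -32*dose + 96.
Solve -32*dose + 96 = 160: dose = (160 - 96) / -32 = -2.

dose = -2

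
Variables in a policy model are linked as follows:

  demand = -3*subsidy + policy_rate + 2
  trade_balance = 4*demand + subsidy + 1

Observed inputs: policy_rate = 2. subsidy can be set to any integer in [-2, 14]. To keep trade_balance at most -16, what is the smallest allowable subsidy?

subsidy = 3

Substituting into the demand equation gives demand = -3*subsidy + 4.
So trade_balance = -11*subsidy + 17.
Require -11*subsidy + 17 ≤ -16, so subsidy ≥ 3.
The smallest integer in [-2, 14] satisfying this is 3.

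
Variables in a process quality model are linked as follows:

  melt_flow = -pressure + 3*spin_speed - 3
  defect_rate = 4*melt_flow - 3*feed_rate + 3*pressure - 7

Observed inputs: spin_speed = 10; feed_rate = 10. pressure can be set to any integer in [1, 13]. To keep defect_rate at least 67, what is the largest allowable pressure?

pressure = 4

Substituting into the melt_flow equation gives melt_flow = -pressure + 27.
defect_rate becomes -pressure + 71.
Require -pressure + 71 ≥ 67, so pressure ≤ 4.
The largest integer in [1, 13] satisfying this is 4.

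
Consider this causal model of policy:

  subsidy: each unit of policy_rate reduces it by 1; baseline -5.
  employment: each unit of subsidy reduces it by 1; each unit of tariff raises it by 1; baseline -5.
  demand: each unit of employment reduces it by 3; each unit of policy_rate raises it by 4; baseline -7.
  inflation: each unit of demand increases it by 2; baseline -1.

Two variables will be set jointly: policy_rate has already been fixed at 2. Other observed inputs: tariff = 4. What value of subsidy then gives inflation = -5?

subsidy = -2

With policy_rate held at 2:
Intervening on subsidy fixes its value directly, overriding its dependence on policy_rate.
Substituting into the employment equation gives employment = -subsidy - 1.
demand becomes 3*subsidy + 4.
Substituting into the inflation equation gives inflation = 6*subsidy + 7.
Solve 6*subsidy + 7 = -5: subsidy = (-5 - 7) / 6 = -2.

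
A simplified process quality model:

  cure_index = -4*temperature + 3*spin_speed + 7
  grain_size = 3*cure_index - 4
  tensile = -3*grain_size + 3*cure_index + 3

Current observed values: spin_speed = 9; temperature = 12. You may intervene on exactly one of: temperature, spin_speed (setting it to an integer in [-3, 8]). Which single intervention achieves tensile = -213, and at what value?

Intervening on temperature: with other inputs at their observed values, tensile = 24*temperature - 189. Solving for -213 gives temperature = -1, within [-3, 8].
Intervening on spin_speed: tensile = -18*spin_speed + 261. Reaching -213 requires spin_speed = 79/3, not an integer.

set temperature = -1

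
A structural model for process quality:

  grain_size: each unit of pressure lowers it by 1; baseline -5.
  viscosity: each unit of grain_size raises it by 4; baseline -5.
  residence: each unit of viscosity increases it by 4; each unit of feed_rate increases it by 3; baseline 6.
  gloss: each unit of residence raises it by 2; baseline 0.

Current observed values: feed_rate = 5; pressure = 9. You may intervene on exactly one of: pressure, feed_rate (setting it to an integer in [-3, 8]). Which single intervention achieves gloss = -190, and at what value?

Intervening on pressure: with other inputs at their observed values, gloss = -32*pressure - 158. Solving for -190 gives pressure = 1, within [-3, 8].
Intervening on feed_rate: gloss = 6*feed_rate - 476. Reaching -190 requires feed_rate = 143/3, not an integer.

set pressure = 1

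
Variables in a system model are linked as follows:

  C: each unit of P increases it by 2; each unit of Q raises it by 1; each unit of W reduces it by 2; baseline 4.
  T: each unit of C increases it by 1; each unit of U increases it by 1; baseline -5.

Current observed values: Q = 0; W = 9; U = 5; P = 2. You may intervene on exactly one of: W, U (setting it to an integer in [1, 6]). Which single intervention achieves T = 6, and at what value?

set W = 1

Intervening on W: with other inputs at their observed values, T = -2*W + 8. Solving for 6 gives W = 1, within [1, 6].
Intervening on U: T = U - 15. Reaching 6 requires U = 21, outside [1, 6].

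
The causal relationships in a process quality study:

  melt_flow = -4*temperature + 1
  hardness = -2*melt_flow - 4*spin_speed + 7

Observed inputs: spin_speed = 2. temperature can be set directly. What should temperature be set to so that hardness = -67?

Substituting into the hardness equation gives hardness = 8*temperature - 3.
Solve 8*temperature - 3 = -67: temperature = (-67 + 3) / 8 = -8.

temperature = -8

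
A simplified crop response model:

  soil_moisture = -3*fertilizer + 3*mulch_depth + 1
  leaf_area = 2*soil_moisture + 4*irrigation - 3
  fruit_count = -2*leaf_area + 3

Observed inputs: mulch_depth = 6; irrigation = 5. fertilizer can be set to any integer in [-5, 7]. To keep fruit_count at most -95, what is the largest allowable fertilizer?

fertilizer = 1

Substituting into the soil_moisture equation gives soil_moisture = -3*fertilizer + 19.
Substituting into the leaf_area equation gives leaf_area = -6*fertilizer + 55.
Substituting into the fruit_count equation gives fruit_count = 12*fertilizer - 107.
Require 12*fertilizer - 107 ≤ -95, so fertilizer ≤ 1.
The largest integer in [-5, 7] satisfying this is 1.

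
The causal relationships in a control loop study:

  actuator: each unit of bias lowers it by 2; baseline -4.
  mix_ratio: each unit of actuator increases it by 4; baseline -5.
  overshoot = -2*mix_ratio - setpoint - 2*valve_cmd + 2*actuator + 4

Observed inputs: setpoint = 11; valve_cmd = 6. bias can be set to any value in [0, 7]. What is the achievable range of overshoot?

15 to 99

Substituting into the mix_ratio equation gives mix_ratio = -8*bias - 21.
overshoot becomes 12*bias + 15.
Linear in bias, so extremes are at the endpoints: bias = 0 gives overshoot = 15; bias = 7 gives overshoot = 99.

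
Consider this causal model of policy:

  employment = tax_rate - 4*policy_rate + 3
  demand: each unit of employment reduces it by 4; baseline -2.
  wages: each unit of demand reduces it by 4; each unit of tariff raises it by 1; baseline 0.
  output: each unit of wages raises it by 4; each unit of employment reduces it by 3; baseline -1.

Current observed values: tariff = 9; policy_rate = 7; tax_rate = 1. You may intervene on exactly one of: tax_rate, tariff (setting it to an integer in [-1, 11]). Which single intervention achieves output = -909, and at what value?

Intervening on tax_rate: with other inputs at their observed values, output = 61*tax_rate - 1458. Solving for -909 gives tax_rate = 9, within [-1, 11].
Intervening on tariff: output = 4*tariff - 1433. Reaching -909 requires tariff = 131, outside [-1, 11].

set tax_rate = 9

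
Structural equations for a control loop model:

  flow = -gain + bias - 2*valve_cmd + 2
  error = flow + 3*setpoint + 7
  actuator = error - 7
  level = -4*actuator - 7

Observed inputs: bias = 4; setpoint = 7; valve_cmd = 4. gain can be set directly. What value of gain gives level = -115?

gain = -8

Substituting into the flow equation gives flow = -gain - 2.
Substituting into the error equation gives error = -gain + 26.
Substituting into the actuator equation gives actuator = -gain + 19.
level becomes 4*gain - 83.
Solve 4*gain - 83 = -115: gain = (-115 + 83) / 4 = -8.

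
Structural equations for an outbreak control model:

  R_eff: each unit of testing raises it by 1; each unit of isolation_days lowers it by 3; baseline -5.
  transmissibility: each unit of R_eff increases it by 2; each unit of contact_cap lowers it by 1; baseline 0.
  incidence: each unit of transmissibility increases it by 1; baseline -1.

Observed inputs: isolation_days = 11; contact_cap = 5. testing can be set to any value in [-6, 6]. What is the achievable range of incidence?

-94 to -70

Substituting into the R_eff equation gives R_eff = testing - 38.
This gives transmissibility = 2*testing - 81.
incidence becomes 2*testing - 82.
Linear in testing, so extremes are at the endpoints: testing = -6 gives incidence = -94; testing = 6 gives incidence = -70.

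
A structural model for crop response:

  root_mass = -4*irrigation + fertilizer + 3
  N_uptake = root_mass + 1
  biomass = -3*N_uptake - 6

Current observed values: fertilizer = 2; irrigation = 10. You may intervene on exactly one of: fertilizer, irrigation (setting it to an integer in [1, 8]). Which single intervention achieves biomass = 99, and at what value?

set fertilizer = 1

Intervening on fertilizer: with other inputs at their observed values, biomass = -3*fertilizer + 102. Solving for 99 gives fertilizer = 1, within [1, 8].
Intervening on irrigation: biomass = 12*irrigation - 24. Reaching 99 requires irrigation = 41/4, not an integer.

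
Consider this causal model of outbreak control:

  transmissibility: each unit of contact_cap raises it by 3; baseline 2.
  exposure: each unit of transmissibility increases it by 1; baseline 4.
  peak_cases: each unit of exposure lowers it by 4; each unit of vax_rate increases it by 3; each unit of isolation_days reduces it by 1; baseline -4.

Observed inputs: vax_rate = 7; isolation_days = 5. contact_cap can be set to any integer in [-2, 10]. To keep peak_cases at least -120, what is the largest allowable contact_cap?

contact_cap = 9

Substituting into the exposure equation gives exposure = 3*contact_cap + 6.
Substituting into the peak_cases equation gives peak_cases = -12*contact_cap - 12.
Require -12*contact_cap - 12 ≥ -120, so contact_cap ≤ 9.
The largest integer in [-2, 10] satisfying this is 9.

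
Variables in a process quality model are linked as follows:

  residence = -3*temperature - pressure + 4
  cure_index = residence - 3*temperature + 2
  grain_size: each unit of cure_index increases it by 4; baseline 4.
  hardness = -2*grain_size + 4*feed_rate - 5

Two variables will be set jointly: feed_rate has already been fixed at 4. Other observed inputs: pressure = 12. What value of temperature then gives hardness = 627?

temperature = 12

With feed_rate held at 4:
Substituting into the residence equation gives residence = -3*temperature - 8.
cure_index becomes -6*temperature - 6.
Substituting into the grain_size equation gives grain_size = -24*temperature - 20.
Substituting into the hardness equation gives hardness = 48*temperature + 51.
Solve 48*temperature + 51 = 627: temperature = (627 - 51) / 48 = 12.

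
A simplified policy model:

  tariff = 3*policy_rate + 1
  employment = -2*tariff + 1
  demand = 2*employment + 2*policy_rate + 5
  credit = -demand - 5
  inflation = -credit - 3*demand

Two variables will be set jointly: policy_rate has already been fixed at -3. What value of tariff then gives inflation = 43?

tariff = 5

With policy_rate held at -3:
Intervening on tariff fixes its value directly, overriding its dependence on policy_rate.
Substituting into the demand equation gives demand = -4*tariff + 1.
credit becomes 4*tariff - 6.
So inflation = 8*tariff + 3.
Solve 8*tariff + 3 = 43: tariff = (43 - 3) / 8 = 5.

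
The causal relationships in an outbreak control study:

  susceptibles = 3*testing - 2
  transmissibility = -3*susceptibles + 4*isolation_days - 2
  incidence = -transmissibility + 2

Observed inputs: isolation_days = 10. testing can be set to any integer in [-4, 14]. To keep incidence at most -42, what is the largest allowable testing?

testing = 0

Substituting into the transmissibility equation gives transmissibility = -9*testing + 44.
Substituting into the incidence equation gives incidence = 9*testing - 42.
Require 9*testing - 42 ≤ -42, so testing ≤ 0.
The largest integer in [-4, 14] satisfying this is 0.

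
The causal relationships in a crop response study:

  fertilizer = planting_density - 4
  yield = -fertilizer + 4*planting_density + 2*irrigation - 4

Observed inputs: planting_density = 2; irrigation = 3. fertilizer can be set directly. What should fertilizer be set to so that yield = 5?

Intervening on fertilizer fixes its value directly, overriding its dependence on planting_density.
Substituting into the yield equation gives yield = -fertilizer + 10.
Solve -fertilizer + 10 = 5: fertilizer = (5 - 10) / -1 = 5.

fertilizer = 5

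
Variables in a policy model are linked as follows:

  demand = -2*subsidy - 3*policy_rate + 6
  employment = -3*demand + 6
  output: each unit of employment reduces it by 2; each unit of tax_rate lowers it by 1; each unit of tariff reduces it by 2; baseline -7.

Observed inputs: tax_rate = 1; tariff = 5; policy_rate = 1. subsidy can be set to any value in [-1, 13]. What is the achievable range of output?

Substituting into the demand equation gives demand = -2*subsidy + 3.
This gives employment = 6*subsidy - 3.
This gives output = -12*subsidy - 12.
Linear in subsidy, so extremes are at the endpoints: subsidy = -1 gives output = 0; subsidy = 13 gives output = -168.

-168 to 0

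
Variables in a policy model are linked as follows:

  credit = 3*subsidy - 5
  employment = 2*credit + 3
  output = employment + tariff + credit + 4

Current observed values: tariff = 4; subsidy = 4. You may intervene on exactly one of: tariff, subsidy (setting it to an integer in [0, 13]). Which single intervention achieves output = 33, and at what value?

Intervening on tariff: with other inputs at their observed values, output = tariff + 28. Solving for 33 gives tariff = 5, within [0, 13].
Intervening on subsidy: output = 9*subsidy - 4. Reaching 33 requires subsidy = 37/9, not an integer.

set tariff = 5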